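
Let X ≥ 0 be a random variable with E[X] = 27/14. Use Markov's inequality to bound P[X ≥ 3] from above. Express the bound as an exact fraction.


μ = E[X] = 27/14, a = 3.
Markov: P[X ≥ 3] ≤ μ/a = (27/14)/3 = 9/14.
Numerically: ≈ 0.6429.
(Since a = 3 > μ = 1.9286, the bound 9/14 is < 1 and informative.)

P[X ≥ 3] ≤ 9/14 ≈ 0.6429.


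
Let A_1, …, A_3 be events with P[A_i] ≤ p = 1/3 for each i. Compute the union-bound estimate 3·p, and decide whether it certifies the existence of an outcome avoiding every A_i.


Union bound: P[∪_{i=1}^{3} A_i] ≤ Σ_i P[A_i] ≤ 3·p = 3·(1/3) = 1.
Numerically: 1 ≈ 1.00000.
Is 1 < 1? NO.
Since the bound 1 is ≥ 1, the union bound is uninformative here; it does NOT by itself certify existence.

3·p = 1 ≈ 1.00000; existence NOT certified by the union bound.


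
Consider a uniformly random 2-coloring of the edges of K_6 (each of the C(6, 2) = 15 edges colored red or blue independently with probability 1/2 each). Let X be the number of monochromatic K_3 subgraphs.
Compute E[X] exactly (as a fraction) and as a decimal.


Let X = Σ_S X_S over the C(6, 3) = 20 subsets S of size 3, where X_S = 1 if the K_3 on S is monochromatic.
For a fixed S, the K_3 on S has C(3, 2) = 3 edges. P[all 3 edges red] = (1/2)^3, and likewise for blue, so P[monochromatic] = 2·(1/2)^3 = 2^{1 − 3} = 1/4.
By linearity: E[X] = C(6, 3) · 2^{1 − 3} = 20 · 1/4 = 5.
Numerically: E[X] ≈ 5.000.

E[X] = C(6,3)·2^(1−C(3,2)) = 5 ≈ 5.000.


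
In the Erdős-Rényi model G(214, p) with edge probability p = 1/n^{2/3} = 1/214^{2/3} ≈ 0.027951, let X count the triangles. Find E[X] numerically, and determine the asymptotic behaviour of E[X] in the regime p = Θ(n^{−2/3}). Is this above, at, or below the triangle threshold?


Number of potential triangles: C(214, 3) = 1610564.
Each occurs with probability p³ ≈ (0.027951)³ ≈ 2.1835968e-05.
By linearity: E[X] = C(214, 3)·p³ ≈ 1610564 · 2.1835968e-05 ≈ 35.16822.
Since α = 2/3 < 1, p = c/n^{2/3} ≫ 1/n is above the triangle threshold p ~ 1/n. Asymptotically E[X] ~ (c³/6)·n^{3(1−α)} = (1³/6)·n^{1} → ∞; triangles are abundant w.h.p.

E[X] ≈ 35.16822; in regime p = Θ(1/n^{2/3}) E[X] diverges (above the triangle threshold p ~ 1/n).


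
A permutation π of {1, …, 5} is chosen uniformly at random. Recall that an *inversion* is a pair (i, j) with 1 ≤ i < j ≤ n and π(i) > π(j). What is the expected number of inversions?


Write X = Σ X_I over the C(5, 2) = 10 pairs i < j, with X_I the indicator of one inversion.
There are 10 indicators.
For each fixed pair i < j, the values π(i) and π(j) are two distinct elements of {1, …, 5} in uniformly random order; by symmetry P[π(i) > π(j)] = 1/2.
By linearity: E[X] = 10 · (1/2) = C(5, 2) · (1/2) = 10/2 = 5 ≈ 5.00000.

E[X] = 5 = 5.00000.


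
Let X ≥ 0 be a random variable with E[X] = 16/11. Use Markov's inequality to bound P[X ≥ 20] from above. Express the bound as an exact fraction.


μ = E[X] = 16/11, a = 20.
Markov: P[X ≥ 20] ≤ μ/a = (16/11)/20 = 4/55.
Numerically: ≈ 0.072727.
(Since a = 20 > μ = 1.454545, the bound 4/55 is < 1 and informative.)

P[X ≥ 20] ≤ 4/55 ≈ 0.072727.


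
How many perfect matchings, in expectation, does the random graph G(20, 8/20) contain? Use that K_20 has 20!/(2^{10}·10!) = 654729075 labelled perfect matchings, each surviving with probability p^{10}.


K_20 has 20!/(2^{10}·10!) = 654729075 labelled perfect matchings.
For each such perfect matching H, let X_H = 1 if all 10 edges of H are present in G. Then P[X_H = 1] = p^{10} = (2/5)^{10} = 1024/9765625.
By linearity: E[X] = Σ_H E[X_H] = 654729075 · p^{10} = 654729075 · 1024/9765625 = 26817702912/390625.
Numerically: E[X] ≈ 68653.3.

E[X] = 654729075 · (2/5)^{10} = 26817702912/390625 ≈ 68653.3.


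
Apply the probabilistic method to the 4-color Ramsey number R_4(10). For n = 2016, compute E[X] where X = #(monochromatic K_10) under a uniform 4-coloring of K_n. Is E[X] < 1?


E[X] = C(2016, 10) · 4^{1 − 45} = 298835995845288230309989008 · 4^{−44} = 298835995845288230309989008/309485009821345068724781056.
As a reduced fraction: E[X] = 18677249740330514394374313/19342813113834066795298816 ≈ 0.9656.
Is E[X] < 1? YES.
Since E[X] < 1, there exists a 4-coloring of K_{2016} with no monochromatic K_10; hence R_4(10) > 2016.

E[X] = 18677249740330514394374313/19342813113834066795298816 ≈ 0.9656; E[X] < 1, so R_4(10) > 2016.


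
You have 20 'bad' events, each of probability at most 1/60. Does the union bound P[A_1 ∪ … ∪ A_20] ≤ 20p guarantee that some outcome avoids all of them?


Union bound: P[∪_{i=1}^{20} A_i] ≤ Σ_i P[A_i] ≤ 20·p = 20·(1/60) = 1/3.
Numerically: 1/3 ≈ 0.3333.
Is 1/3 < 1? YES.
Since P[∪ A_i] ≤ 1/3 < 1, the complement has P[∩ A_i^c] ≥ 1 − 1/3 = 2/3 > 0, so some outcome avoids every A_i.

20·p = 1/3 ≈ 0.3333; existence CERTIFIED by the union bound.


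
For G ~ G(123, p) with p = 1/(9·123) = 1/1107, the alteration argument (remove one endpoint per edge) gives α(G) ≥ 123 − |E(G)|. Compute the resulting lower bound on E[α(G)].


E[|E(G)|] = C(123, 2)·p = 7503 · (1/1107) = 61/9.
E[α(G)] ≥ n − E[|E(G)|] = 123 − 61/9 = 1046/9.
Numerically: ≈ 116.22222.
(This is only a lower bound; the true E[α(G)] may be larger.)

E[α(G)] ≥ 1046/9 ≈ 116.22222.


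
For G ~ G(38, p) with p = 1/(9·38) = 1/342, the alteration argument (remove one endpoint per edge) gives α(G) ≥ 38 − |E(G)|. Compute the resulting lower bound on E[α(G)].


E[|E(G)|] = C(38, 2)·p = 703 · (1/342) = 37/18.
E[α(G)] ≥ n − E[|E(G)|] = 38 − 37/18 = 647/18.
Numerically: ≈ 35.944444.
(This is only a lower bound; the true E[α(G)] may be larger.)

E[α(G)] ≥ 647/18 ≈ 35.944444.


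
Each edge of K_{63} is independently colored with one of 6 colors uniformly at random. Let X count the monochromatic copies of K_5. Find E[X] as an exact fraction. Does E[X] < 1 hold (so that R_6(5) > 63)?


E[X] = C(63, 5) · 6^{1 − 10} = 7028847 · 6^{−9} = 7028847/10077696.
As a reduced fraction: E[X] = 780983/1119744 ≈ 0.6975.
Is E[X] < 1? YES.
Since E[X] < 1, there exists a 6-coloring of K_{63} with no monochromatic K_5; hence R_6(5) > 63.

E[X] = 780983/1119744 ≈ 0.6975; E[X] < 1, so R_6(5) > 63.


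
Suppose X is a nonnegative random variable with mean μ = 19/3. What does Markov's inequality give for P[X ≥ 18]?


μ = E[X] = 19/3, a = 18.
Markov: P[X ≥ 18] ≤ μ/a = (19/3)/18 = 19/54.
Numerically: ≈ 0.35185.
(Since a = 18 > μ = 6.33333, the bound 19/54 is < 1 and informative.)

P[X ≥ 18] ≤ 19/54 ≈ 0.35185.


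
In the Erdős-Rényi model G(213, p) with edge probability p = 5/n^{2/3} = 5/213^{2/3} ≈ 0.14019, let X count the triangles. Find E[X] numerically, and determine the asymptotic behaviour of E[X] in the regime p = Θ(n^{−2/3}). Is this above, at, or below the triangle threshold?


Number of potential triangles: C(213, 3) = 1587986.
Each occurs with probability p³ ≈ (0.14019)³ ≈ 2.7551853e-03.
By linearity: E[X] = C(213, 3)·p³ ≈ 1587986 · 2.7551853e-03 ≈ 4375.19562.
Since α = 2/3 < 1, p = c/n^{2/3} ≫ 1/n is above the triangle threshold p ~ 1/n. Asymptotically E[X] ~ (c³/6)·n^{3(1−α)} = (5³/6)·n^{1} → ∞; triangles are abundant w.h.p.

E[X] ≈ 4375.19562; in regime p = Θ(1/n^{2/3}) E[X] diverges (above the triangle threshold p ~ 1/n).


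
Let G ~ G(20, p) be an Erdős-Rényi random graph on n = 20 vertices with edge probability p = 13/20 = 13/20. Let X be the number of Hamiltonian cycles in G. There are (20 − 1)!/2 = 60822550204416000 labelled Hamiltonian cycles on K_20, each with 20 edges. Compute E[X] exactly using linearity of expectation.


K_20 has (20 − 1)!/2 = 60822550204416000 labelled Hamiltonian cycles.
For each such Hamiltonian cycle H, let X_H = 1 if all 20 edges of H are present in G. Then P[X_H = 1] = p^{20} = (13/20)^{20} = 19004963774880799438801/104857600000000000000000000.
By linearity of expectation: E[X] = Σ_H E[X_H] = 60822550204416000 · p^{20} = 60822550204416000 · 19004963774880799438801/104857600000000000000000000 = 282209561360057334695429506990221/25600000000000000000.
Numerically: E[X] ≈ 1.10238e+13.

E[X] = 60822550204416000 · (13/20)^{20} = 282209561360057334695429506990221/25600000000000000000 ≈ 1.10238e+13.


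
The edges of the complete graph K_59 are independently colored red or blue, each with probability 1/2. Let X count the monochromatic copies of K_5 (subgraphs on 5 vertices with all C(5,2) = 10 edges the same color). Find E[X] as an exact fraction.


Let X = Σ_S X_S over the C(59, 5) = 5006386 subsets S of size 5, where X_S = 1 if the K_5 on S is monochromatic.
For a fixed S, the K_5 on S has C(5, 2) = 10 edges. P[all 10 edges red] = (1/2)^10, and likewise for blue, so P[monochromatic] = 2·(1/2)^10 = 2^{1 − 10} = 1/512.
By linearity of expectation: E[X] = C(59, 5) · 2^{1 − 10} = 5006386 · 1/512 = 2503193/256.
Numerically: E[X] ≈ 9778.09766.

E[X] = C(59,5)·2^(1−C(5,2)) = 2503193/256 ≈ 9778.09766.


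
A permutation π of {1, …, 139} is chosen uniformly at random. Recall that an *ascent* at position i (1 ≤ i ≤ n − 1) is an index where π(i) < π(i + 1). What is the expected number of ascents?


Write X = Σ X_I over i = 1, …, 138, with X_I the indicator of one ascent.
There are 138 indicators.
For each fixed i, the pair (π(i), π(i+1)) is a uniformly random ordered pair of distinct values from {1, …, 139}; by symmetry P[π(i) < π(i+1)] = 1/2.
By linearity: E[X] = 138 · (1/2) = (139 − 1) · (1/2) = 69 ≈ 69.00000.

E[X] = 69 = 69.00000.


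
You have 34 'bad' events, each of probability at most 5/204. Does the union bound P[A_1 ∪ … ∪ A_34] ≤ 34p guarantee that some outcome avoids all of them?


Union bound: P[∪_{i=1}^{34} A_i] ≤ Σ_i P[A_i] ≤ 34·p = 34·(5/204) = 5/6.
Numerically: 5/6 ≈ 0.833.
Is 5/6 < 1? YES.
Since P[∪ A_i] ≤ 5/6 < 1, the complement has P[∩ A_i^c] ≥ 1 − 5/6 = 1/6 > 0, so some outcome avoids every A_i.

34·p = 5/6 ≈ 0.833; existence CERTIFIED by the union bound.


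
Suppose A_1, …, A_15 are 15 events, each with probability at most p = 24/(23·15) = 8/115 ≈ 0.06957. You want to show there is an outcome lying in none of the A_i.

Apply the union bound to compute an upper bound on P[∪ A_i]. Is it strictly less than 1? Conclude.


Union bound: P[∪_{i=1}^{15} A_i] ≤ Σ_i P[A_i] ≤ 15·p = 15·(8/115) = 24/23.
Numerically: 24/23 ≈ 1.04348.
Is 24/23 < 1? NO.
Since the bound 24/23 is ≥ 1, the union bound is uninformative here; it does NOT by itself certify existence.

15·p = 24/23 ≈ 1.04348; existence NOT certified by the union bound.


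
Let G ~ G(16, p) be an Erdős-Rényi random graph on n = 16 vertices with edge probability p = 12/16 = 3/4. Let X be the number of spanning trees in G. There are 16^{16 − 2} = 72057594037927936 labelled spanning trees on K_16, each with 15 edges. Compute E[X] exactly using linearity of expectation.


K_16 has 16^{16 − 2} = 72057594037927936 labelled spanning trees.
For each such spanning tree H, let X_H = 1 if all 15 edges of H are present in G. Then P[X_H = 1] = p^{15} = (3/4)^{15} = 14348907/1073741824.
By linearity of expectation: E[X] = Σ_H E[X_H] = 72057594037927936 · p^{15} = 72057594037927936 · 14348907/1073741824 = 962938848411648.
Numerically: E[X] ≈ 9.62939e+14.

E[X] = 72057594037927936 · (3/4)^{15} = 962938848411648 ≈ 9.62939e+14.


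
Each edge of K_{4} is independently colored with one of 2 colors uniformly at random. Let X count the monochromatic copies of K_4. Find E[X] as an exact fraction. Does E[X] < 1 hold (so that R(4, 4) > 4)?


E[X] = C(4, 4) · 2^{1 − 6} = 1 · 2^{−5} = 1/32.
As a reduced fraction: E[X] = 1/32 ≈ 0.03125.
Is E[X] < 1? YES.
Since E[X] < 1, there exists a 2-coloring of K_{4} with no monochromatic K_4; hence R(4, 4) > 4.

E[X] = 1/32 ≈ 0.03125; E[X] < 1, so R(4, 4) > 4.


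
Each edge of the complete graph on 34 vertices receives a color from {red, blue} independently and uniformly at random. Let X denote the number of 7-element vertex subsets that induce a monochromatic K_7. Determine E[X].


Let X = Σ_S X_S over the C(34, 7) = 5379616 subsets S of size 7, where X_S = 1 if the K_7 on S is monochromatic.
For a fixed S, the K_7 on S has C(7, 2) = 21 edges. P[all 21 edges red] = (1/2)^21, and likewise for blue, so P[monochromatic] = 2·(1/2)^21 = 2^{1 − 21} = 1/1048576.
By linearity: E[X] = C(34, 7) · 2^{1 − 21} = 5379616 · 1/1048576 = 168113/32768.
Numerically: E[X] ≈ 5.130.

E[X] = C(34,7)·2^(1−C(7,2)) = 168113/32768 ≈ 5.130.


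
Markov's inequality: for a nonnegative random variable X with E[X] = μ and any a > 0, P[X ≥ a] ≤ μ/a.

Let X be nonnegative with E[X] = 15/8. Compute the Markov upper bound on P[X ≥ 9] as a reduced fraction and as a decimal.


μ = E[X] = 15/8, a = 9.
Markov: P[X ≥ 9] ≤ μ/a = (15/8)/9 = 5/24.
Numerically: ≈ 0.208333.
(Since a = 9 > μ = 1.875000, the bound 5/24 is < 1 and informative.)

P[X ≥ 9] ≤ 5/24 ≈ 0.208333.


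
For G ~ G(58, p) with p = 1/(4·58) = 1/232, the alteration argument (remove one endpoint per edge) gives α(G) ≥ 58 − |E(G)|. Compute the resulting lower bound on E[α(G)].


E[|E(G)|] = C(58, 2)·p = 1653 · (1/232) = 57/8.
E[α(G)] ≥ n − E[|E(G)|] = 58 − 57/8 = 407/8.
Numerically: ≈ 50.87500.
(This is only a lower bound; the true E[α(G)] may be larger.)

E[α(G)] ≥ 407/8 ≈ 50.87500.


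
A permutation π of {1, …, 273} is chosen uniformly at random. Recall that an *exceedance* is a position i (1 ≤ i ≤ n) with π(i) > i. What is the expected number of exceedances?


Write X = Σ_{i=1}^{273} X_i, where X_i = 1_{π(i) > i}.
For each fixed i, π(i) is uniform over {1, …, 273} (marginal of a uniform permutation), so P[π(i) > i] = (n − i)/n. Summing: Σ_{i=1}^{273} (n − i)/n = (0 + 1 + … + 272)/273 = 273(273 − 1)/(2·273) = (273 − 1)/2.
Hence E[X] = Σ_{i=1}^{273} (273 − i)/273 = 136 ≈ 136.000.

E[X] = 136 = 136.000.


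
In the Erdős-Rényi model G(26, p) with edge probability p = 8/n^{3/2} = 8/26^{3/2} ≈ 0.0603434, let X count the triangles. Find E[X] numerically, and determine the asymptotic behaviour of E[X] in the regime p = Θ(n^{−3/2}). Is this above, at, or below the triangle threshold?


Number of potential triangles: C(26, 3) = 2600.
Each occurs with probability p³ ≈ (0.0603434)³ ≈ 2.19730273e-04.
By linearity: E[X] = C(26, 3)·p³ ≈ 2600 · 2.19730273e-04 ≈ 0.571299.
Since α = 3/2 > 1, p = c/n^{3/2} = o(1/n) is below the triangle threshold p ~ 1/n. Asymptotically E[X] ~ (c³/6)·n^{3(1−α)} = (8³/6)·n^{-1.5} → 0, so by Markov's inequality G has no triangles w.h.p.

E[X] ≈ 0.571299; in regime p = Θ(1/n^{3/2}) E[X] tends to 0 (below the triangle threshold p ~ 1/n).


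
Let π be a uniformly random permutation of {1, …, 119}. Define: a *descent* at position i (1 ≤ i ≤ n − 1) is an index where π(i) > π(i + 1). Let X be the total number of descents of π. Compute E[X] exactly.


Write X = Σ X_I over i = 1, …, 118, with X_I the indicator of one descent.
There are 118 indicators.
For each fixed i, the pair (π(i), π(i+1)) is a uniformly random ordered pair of distinct values from {1, …, 119}; by symmetry P[π(i) > π(i+1)] = 1/2.
By linearity: E[X] = 118 · (1/2) = (119 − 1) · (1/2) = 59 ≈ 59.000000.

E[X] = 59 = 59.000000.


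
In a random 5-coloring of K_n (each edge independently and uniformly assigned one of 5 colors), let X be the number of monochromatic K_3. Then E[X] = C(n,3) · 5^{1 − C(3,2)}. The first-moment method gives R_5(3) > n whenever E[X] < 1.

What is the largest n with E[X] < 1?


We need C(n, 3) · 5^{1 − 3} < 1, i.e. C(n, 3) < 5^{3 − 1} = 25.
Check values of n near the boundary:
  n = 3: C(3, 3) = 1; 1 < 25? YES
  n = 4: C(4, 3) = 4; 4 < 25? YES
  n = 5: C(5, 3) = 10; 10 < 25? YES
  n = 6: C(6, 3) = 20; 20 < 25? YES
  n = 7: C(7, 3) = 35; 35 < 25? NO
  n = 8: C(8, 3) = 56; 56 < 25? NO
The largest n with C(n, 3) < 25 is n = 6 (where E[X] = 4/5 ≈ 0.8000). Hence R_5(3) > 6, i.e. R_5(3) ≥ 7.

Largest n = 6; hence R_5(3) > 6.


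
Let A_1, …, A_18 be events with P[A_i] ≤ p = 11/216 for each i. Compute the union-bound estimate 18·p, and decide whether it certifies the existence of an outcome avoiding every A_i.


Union bound: P[∪_{i=1}^{18} A_i] ≤ Σ_i P[A_i] ≤ 18·p = 18·(11/216) = 11/12.
Numerically: 11/12 ≈ 0.9167.
Is 11/12 < 1? YES.
Since P[∪ A_i] ≤ 11/12 < 1, the complement has P[∩ A_i^c] ≥ 1 − 11/12 = 1/12 > 0, so some outcome avoids every A_i.

18·p = 11/12 ≈ 0.9167; existence CERTIFIED by the union bound.


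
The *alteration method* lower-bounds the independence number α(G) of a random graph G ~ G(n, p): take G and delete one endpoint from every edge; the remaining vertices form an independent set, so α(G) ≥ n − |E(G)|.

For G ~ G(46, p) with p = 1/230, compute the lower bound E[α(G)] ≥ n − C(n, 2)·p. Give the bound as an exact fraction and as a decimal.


E[|E(G)|] = C(46, 2)·p = 1035 · (1/230) = 9/2.
E[α(G)] ≥ n − E[|E(G)|] = 46 − 9/2 = 83/2.
Numerically: ≈ 41.500000.
(This is only a lower bound; the true E[α(G)] may be larger.)

E[α(G)] ≥ 83/2 ≈ 41.500000.


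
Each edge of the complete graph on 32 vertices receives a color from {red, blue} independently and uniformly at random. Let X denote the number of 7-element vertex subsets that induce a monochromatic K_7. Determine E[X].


Let X = Σ_S X_S over the C(32, 7) = 3365856 subsets S of size 7, where X_S = 1 if the K_7 on S is monochromatic.
For a fixed S, the K_7 on S has C(7, 2) = 21 edges. P[all 21 edges red] = (1/2)^21, and likewise for blue, so P[monochromatic] = 2·(1/2)^21 = 2^{1 − 21} = 1/1048576.
Summing: E[X] = C(32, 7) · 2^{1 − 21} = 3365856 · 1/1048576 = 105183/32768.
Numerically: E[X] ≈ 3.20993.

E[X] = C(32,7)·2^(1−C(7,2)) = 105183/32768 ≈ 3.20993.


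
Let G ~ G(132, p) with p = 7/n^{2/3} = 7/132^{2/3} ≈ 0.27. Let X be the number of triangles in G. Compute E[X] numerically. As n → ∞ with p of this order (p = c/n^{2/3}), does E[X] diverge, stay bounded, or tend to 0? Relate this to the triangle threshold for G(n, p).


Number of potential triangles: C(132, 3) = 374660.
Each occurs with probability p³ ≈ (0.27)³ ≈ 1.96855e-02.
By linearity: E[X] = C(132, 3)·p³ ≈ 374660 · 1.96855e-02 ≈ 7375.366.
Since α = 2/3 < 1, p = c/n^{2/3} ≫ 1/n is above the triangle threshold p ~ 1/n. Asymptotically E[X] ~ (c³/6)·n^{3(1−α)} = (7³/6)·n^{1} → ∞; triangles are abundant w.h.p.

E[X] ≈ 7375.366; in regime p = Θ(1/n^{2/3}) E[X] diverges (above the triangle threshold p ~ 1/n).


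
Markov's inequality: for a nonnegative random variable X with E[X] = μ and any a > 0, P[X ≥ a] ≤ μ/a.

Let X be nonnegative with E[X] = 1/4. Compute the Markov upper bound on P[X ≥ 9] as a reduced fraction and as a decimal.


μ = E[X] = 1/4, a = 9.
Markov: P[X ≥ 9] ≤ μ/a = (1/4)/9 = 1/36.
Numerically: ≈ 0.028.
(Since a = 9 > μ = 0.250, the bound 1/36 is < 1 and informative.)

P[X ≥ 9] ≤ 1/36 ≈ 0.028.


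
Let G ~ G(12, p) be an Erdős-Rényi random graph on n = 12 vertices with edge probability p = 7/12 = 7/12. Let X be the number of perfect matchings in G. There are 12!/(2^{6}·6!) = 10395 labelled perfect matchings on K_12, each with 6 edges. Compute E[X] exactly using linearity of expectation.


K_12 has 12!/(2^{6}·6!) = 10395 labelled perfect matchings.
For each such perfect matching H, let X_H = 1 if all 6 edges of H are present in G. Then P[X_H = 1] = p^{6} = (7/12)^{6} = 117649/2985984.
By linearity of expectation: E[X] = Σ_H E[X_H] = 10395 · p^{6} = 10395 · 117649/2985984 = 45294865/110592.
Numerically: E[X] ≈ 409.567.

E[X] = 10395 · (7/12)^{6} = 45294865/110592 ≈ 409.567.


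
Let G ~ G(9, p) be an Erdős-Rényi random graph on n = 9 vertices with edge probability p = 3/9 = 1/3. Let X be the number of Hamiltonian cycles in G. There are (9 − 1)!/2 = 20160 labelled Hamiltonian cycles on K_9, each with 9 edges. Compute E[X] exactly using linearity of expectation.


K_9 has (9 − 1)!/2 = 20160 labelled Hamiltonian cycles.
For each such Hamiltonian cycle H, let X_H = 1 if all 9 edges of H are present in G. Then P[X_H = 1] = p^{9} = (1/3)^{9} = 1/19683.
By linearity of expectation: E[X] = Σ_H E[X_H] = 20160 · p^{9} = 20160 · 1/19683 = 2240/2187.
Numerically: E[X] ≈ 1.0242.

E[X] = 20160 · (1/3)^{9} = 2240/2187 ≈ 1.0242.


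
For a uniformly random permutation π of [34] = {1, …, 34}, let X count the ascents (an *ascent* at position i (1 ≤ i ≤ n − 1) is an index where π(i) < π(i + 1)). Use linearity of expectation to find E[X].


Write X = Σ X_I over i = 1, …, 33, with X_I the indicator of one ascent.
There are 33 indicators.
For each fixed i, the pair (π(i), π(i+1)) is a uniformly random ordered pair of distinct values from {1, …, 34}; by symmetry P[π(i) < π(i+1)] = 1/2.
By linearity: E[X] = 33 · (1/2) = (34 − 1) · (1/2) = 33/2 ≈ 16.50000.

E[X] = 33/2 = 16.50000.


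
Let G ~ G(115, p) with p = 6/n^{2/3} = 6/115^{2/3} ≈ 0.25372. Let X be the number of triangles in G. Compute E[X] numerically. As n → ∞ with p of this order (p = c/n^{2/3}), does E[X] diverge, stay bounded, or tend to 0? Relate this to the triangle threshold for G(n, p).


Number of potential triangles: C(115, 3) = 246905.
Each occurs with probability p³ ≈ (0.25372)³ ≈ 1.6332703e-02.
By linearity: E[X] = C(115, 3)·p³ ≈ 246905 · 1.6332703e-02 ≈ 4032.62609.
Since α = 2/3 < 1, p = c/n^{2/3} ≫ 1/n is above the triangle threshold p ~ 1/n. Asymptotically E[X] ~ (c³/6)·n^{3(1−α)} = (6³/6)·n^{1} → ∞; triangles are abundant w.h.p.

E[X] ≈ 4032.62609; in regime p = Θ(1/n^{2/3}) E[X] diverges (above the triangle threshold p ~ 1/n).


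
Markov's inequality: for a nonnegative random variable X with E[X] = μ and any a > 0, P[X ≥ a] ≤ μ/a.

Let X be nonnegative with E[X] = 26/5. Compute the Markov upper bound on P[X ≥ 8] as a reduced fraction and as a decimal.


μ = E[X] = 26/5, a = 8.
Markov: P[X ≥ 8] ≤ μ/a = (26/5)/8 = 13/20.
Numerically: ≈ 0.65000.
(Since a = 8 > μ = 5.20000, the bound 13/20 is < 1 and informative.)

P[X ≥ 8] ≤ 13/20 ≈ 0.65000.


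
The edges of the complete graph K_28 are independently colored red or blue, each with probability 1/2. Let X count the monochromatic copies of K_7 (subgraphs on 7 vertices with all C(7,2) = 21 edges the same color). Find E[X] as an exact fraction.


Let X = Σ_S X_S over the C(28, 7) = 1184040 subsets S of size 7, where X_S = 1 if the K_7 on S is monochromatic.
For a fixed S, the K_7 on S has C(7, 2) = 21 edges. P[all 21 edges red] = (1/2)^21, and likewise for blue, so P[monochromatic] = 2·(1/2)^21 = 2^{1 − 21} = 1/1048576.
By linearity: E[X] = C(28, 7) · 2^{1 − 21} = 1184040 · 1/1048576 = 148005/131072.
Numerically: E[X] ≈ 1.129189.

E[X] = C(28,7)·2^(1−C(7,2)) = 148005/131072 ≈ 1.129189.


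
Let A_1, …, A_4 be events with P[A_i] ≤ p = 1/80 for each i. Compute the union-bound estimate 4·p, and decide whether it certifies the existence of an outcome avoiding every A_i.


Union bound: P[∪_{i=1}^{4} A_i] ≤ Σ_i P[A_i] ≤ 4·p = 4·(1/80) = 1/20.
Numerically: 1/20 ≈ 0.0500000.
Is 1/20 < 1? YES.
Since P[∪ A_i] ≤ 1/20 < 1, the complement has P[∩ A_i^c] ≥ 1 − 1/20 = 19/20 > 0, so some outcome avoids every A_i.

4·p = 1/20 ≈ 0.0500000; existence CERTIFIED by the union bound.


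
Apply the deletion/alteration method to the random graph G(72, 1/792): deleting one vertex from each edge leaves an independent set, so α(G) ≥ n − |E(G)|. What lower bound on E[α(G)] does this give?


E[|E(G)|] = C(72, 2)·p = 2556 · (1/792) = 71/22.
E[α(G)] ≥ n − E[|E(G)|] = 72 − 71/22 = 1513/22.
Numerically: ≈ 68.77273.
(This is only a lower bound; the true E[α(G)] may be larger.)

E[α(G)] ≥ 1513/22 ≈ 68.77273.


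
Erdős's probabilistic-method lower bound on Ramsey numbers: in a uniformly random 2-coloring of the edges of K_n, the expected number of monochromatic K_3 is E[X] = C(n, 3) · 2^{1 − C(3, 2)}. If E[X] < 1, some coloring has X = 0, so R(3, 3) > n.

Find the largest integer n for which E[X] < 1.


We need C(n, 3) · 2^{1 − 3} < 1, i.e. C(n, 3) < 2^{3 − 1} = 4.
Check values of n near the boundary:
  n = 3: C(3, 3) = 1; 1 < 4? YES
  n = 4: C(4, 3) = 4; 4 < 4? NO
The largest n with C(n, 3) < 4 is n = 3 (where E[X] = 1/4 ≈ 0.2500). Hence R(3, 3) > 3, i.e. R(3, 3) ≥ 4.

Largest n = 3; hence R(3, 3) > 3.


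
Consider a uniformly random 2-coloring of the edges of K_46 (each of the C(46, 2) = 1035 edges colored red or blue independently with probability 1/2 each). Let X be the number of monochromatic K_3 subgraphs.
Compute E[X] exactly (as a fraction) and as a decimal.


Let X = Σ_S X_S over the C(46, 3) = 15180 subsets S of size 3, where X_S = 1 if the K_3 on S is monochromatic.
For a fixed S, the K_3 on S has C(3, 2) = 3 edges. P[all 3 edges red] = (1/2)^3, and likewise for blue, so P[monochromatic] = 2·(1/2)^3 = 2^{1 − 3} = 1/4.
By linearity of expectation: E[X] = C(46, 3) · 2^{1 − 3} = 15180 · 1/4 = 3795.
Numerically: E[X] ≈ 3795.000.

E[X] = C(46,3)·2^(1−C(3,2)) = 3795 ≈ 3795.000.


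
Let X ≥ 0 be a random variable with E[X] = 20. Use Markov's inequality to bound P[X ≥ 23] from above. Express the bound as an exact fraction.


μ = E[X] = 20, a = 23.
Markov: P[X ≥ 23] ≤ μ/a = (20)/23 = 20/23.
Numerically: ≈ 0.869565.
(Since a = 23 > μ = 20.000000, the bound 20/23 is < 1 and informative.)

P[X ≥ 23] ≤ 20/23 ≈ 0.869565.


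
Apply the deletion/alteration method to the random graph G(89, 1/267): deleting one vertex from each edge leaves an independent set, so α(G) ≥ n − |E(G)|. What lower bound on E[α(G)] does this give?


E[|E(G)|] = C(89, 2)·p = 3916 · (1/267) = 44/3.
E[α(G)] ≥ n − E[|E(G)|] = 89 − 44/3 = 223/3.
Numerically: ≈ 74.333333.
(This is only a lower bound; the true E[α(G)] may be larger.)

E[α(G)] ≥ 223/3 ≈ 74.333333.


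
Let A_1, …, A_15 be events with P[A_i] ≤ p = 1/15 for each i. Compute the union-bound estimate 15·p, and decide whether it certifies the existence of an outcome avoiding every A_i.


Union bound: P[∪_{i=1}^{15} A_i] ≤ Σ_i P[A_i] ≤ 15·p = 15·(1/15) = 1.
Numerically: 1 ≈ 1.0000.
Is 1 < 1? NO.
Since the bound 1 is ≥ 1, the union bound is uninformative here; it does NOT by itself certify existence.

15·p = 1 ≈ 1.0000; existence NOT certified by the union bound.


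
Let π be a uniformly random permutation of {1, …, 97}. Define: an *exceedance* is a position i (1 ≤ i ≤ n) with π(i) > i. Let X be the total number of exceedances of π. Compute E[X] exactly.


Write X = Σ_{i=1}^{97} X_i, where X_i = 1_{π(i) > i}.
For each fixed i, π(i) is uniform over {1, …, 97} (marginal of a uniform permutation), so P[π(i) > i] = (n − i)/n. Summing: Σ_{i=1}^{97} (n − i)/n = (0 + 1 + … + 96)/97 = 97(97 − 1)/(2·97) = (97 − 1)/2.
Hence E[X] = Σ_{i=1}^{97} (97 − i)/97 = 48 ≈ 48.000.

E[X] = 48 = 48.000.


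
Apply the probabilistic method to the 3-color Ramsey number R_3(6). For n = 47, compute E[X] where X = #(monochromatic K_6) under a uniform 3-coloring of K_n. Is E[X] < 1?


E[X] = C(47, 6) · 3^{1 − 15} = 10737573 · 3^{−14} = 10737573/4782969.
As a reduced fraction: E[X] = 3579191/1594323 ≈ 2.2449598.
Is E[X] < 1? NO.
Since E[X] ≥ 1, the first-moment bound is inconclusive at n = 47; it does NOT by itself certify R_3(6) > 47.

E[X] = 3579191/1594323 ≈ 2.2449598; E[X] ≥ 1; first-moment method inconclusive here.


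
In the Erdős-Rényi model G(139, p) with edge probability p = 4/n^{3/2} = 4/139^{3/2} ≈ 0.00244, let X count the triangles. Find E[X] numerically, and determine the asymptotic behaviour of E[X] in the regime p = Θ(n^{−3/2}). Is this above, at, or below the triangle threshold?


Number of potential triangles: C(139, 3) = 437989.
Each occurs with probability p³ ≈ (0.00244)³ ≈ 1.45416e-08.
By linearity: E[X] = C(139, 3)·p³ ≈ 437989 · 1.45416e-08 ≈ 0.006.
Since α = 3/2 > 1, p = c/n^{3/2} = o(1/n) is below the triangle threshold p ~ 1/n. Asymptotically E[X] ~ (c³/6)·n^{3(1−α)} = (4³/6)·n^{-1.5} → 0, so by Markov's inequality G has no triangles w.h.p.

E[X] ≈ 0.006; in regime p = Θ(1/n^{3/2}) E[X] tends to 0 (below the triangle threshold p ~ 1/n).


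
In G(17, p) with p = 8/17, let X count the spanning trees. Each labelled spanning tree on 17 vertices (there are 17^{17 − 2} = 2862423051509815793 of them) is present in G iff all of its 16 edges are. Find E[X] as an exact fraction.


K_17 has 17^{17 − 2} = 2862423051509815793 labelled spanning trees.
For each such spanning tree H, let X_H = 1 if all 16 edges of H are present in G. Then P[X_H = 1] = p^{16} = (8/17)^{16} = 281474976710656/48661191875666868481.
By linearity: E[X] = Σ_H E[X_H] = 2862423051509815793 · p^{16} = 2862423051509815793 · 281474976710656/48661191875666868481 = 281474976710656/17.
Numerically: E[X] ≈ 1.6557e+13.

E[X] = 2862423051509815793 · (8/17)^{16} = 281474976710656/17 ≈ 1.6557e+13.


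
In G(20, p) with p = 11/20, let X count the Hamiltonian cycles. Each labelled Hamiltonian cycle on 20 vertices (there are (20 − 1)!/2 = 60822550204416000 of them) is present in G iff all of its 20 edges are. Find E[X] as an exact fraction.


K_20 has (20 − 1)!/2 = 60822550204416000 labelled Hamiltonian cycles.
For each such Hamiltonian cycle H, let X_H = 1 if all 20 edges of H are present in G. Then P[X_H = 1] = p^{20} = (11/20)^{20} = 672749994932560009201/104857600000000000000000000.
By linearity: E[X] = Σ_H E[X_H] = 60822550204416000 · p^{20} = 60822550204416000 · 672749994932560009201/104857600000000000000000000 = 9989836509230039246035759128621/25600000000000000000.
Numerically: E[X] ≈ 3.9e+11.

E[X] = 60822550204416000 · (11/20)^{20} = 9989836509230039246035759128621/25600000000000000000 ≈ 3.9e+11.


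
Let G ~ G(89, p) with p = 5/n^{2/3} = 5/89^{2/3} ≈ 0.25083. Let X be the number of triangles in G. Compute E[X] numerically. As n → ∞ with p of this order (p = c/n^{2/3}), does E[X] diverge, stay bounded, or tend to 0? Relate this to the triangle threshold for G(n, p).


Number of potential triangles: C(89, 3) = 113564.
Each occurs with probability p³ ≈ (0.25083)³ ≈ 1.5780836e-02.
By linearity: E[X] = C(89, 3)·p³ ≈ 113564 · 1.5780836e-02 ≈ 1792.13483.
Since α = 2/3 < 1, p = c/n^{2/3} ≫ 1/n is above the triangle threshold p ~ 1/n. Asymptotically E[X] ~ (c³/6)·n^{3(1−α)} = (5³/6)·n^{1} → ∞; triangles are abundant w.h.p.

E[X] ≈ 1792.13483; in regime p = Θ(1/n^{2/3}) E[X] diverges (above the triangle threshold p ~ 1/n).


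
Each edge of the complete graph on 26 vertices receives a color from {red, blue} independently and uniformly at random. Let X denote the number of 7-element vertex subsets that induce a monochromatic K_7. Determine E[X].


Let X = Σ_S X_S over the C(26, 7) = 657800 subsets S of size 7, where X_S = 1 if the K_7 on S is monochromatic.
For a fixed S, the K_7 on S has C(7, 2) = 21 edges. P[all 21 edges red] = (1/2)^21, and likewise for blue, so P[monochromatic] = 2·(1/2)^21 = 2^{1 − 21} = 1/1048576.
Summing: E[X] = C(26, 7) · 2^{1 − 21} = 657800 · 1/1048576 = 82225/131072.
Numerically: E[X] ≈ 0.627327.

E[X] = C(26,7)·2^(1−C(7,2)) = 82225/131072 ≈ 0.627327.


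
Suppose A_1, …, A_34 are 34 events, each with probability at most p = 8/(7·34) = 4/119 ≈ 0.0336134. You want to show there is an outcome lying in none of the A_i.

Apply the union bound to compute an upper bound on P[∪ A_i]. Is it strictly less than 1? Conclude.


Union bound: P[∪_{i=1}^{34} A_i] ≤ Σ_i P[A_i] ≤ 34·p = 34·(4/119) = 8/7.
Numerically: 8/7 ≈ 1.1428571.
Is 8/7 < 1? NO.
Since the bound 8/7 is ≥ 1, the union bound is uninformative here; it does NOT by itself certify existence.

34·p = 8/7 ≈ 1.1428571; existence NOT certified by the union bound.


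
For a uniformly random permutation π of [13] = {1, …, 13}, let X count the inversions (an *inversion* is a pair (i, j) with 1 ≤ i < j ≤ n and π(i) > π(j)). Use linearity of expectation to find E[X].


Write X = Σ X_I over the C(13, 2) = 78 pairs i < j, with X_I the indicator of one inversion.
There are 78 indicators.
For each fixed pair i < j, the values π(i) and π(j) are two distinct elements of {1, …, 13} in uniformly random order; by symmetry P[π(i) > π(j)] = 1/2.
By linearity: E[X] = 78 · (1/2) = C(13, 2) · (1/2) = 78/2 = 39 ≈ 39.000000.

E[X] = 39 = 39.000000.


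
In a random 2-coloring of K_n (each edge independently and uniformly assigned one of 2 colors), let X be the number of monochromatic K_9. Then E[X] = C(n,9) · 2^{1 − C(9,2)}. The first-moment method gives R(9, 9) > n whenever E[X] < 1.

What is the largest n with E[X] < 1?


We need C(n, 9) · 2^{1 − 36} < 1, i.e. C(n, 9) < 2^{36 − 1} = 34359738368.
Check values of n near the boundary:
  n = 61: C(61, 9) = 17341763505; 17341763505 < 34359738368? YES
  n = 62: C(62, 9) = 20286591270; 20286591270 < 34359738368? YES
  n = 63: C(63, 9) = 23667689815; 23667689815 < 34359738368? YES
  n = 64: C(64, 9) = 27540584512; 27540584512 < 34359738368? YES
  n = 65: C(65, 9) = 31966749880; 31966749880 < 34359738368? YES
  n = 66: C(66, 9) = 37014131440; 37014131440 < 34359738368? NO
  n = 67: C(67, 9) = 42757703560; 42757703560 < 34359738368? NO
  n = 68: C(68, 9) = 49280065120; 49280065120 < 34359738368? NO
The largest n with C(n, 9) < 34359738368 is n = 65 (where E[X] = 3995843735/4294967296 ≈ 0.9304). Hence R(9, 9) > 65, i.e. R(9, 9) ≥ 66.

Largest n = 65; hence R(9, 9) > 65.


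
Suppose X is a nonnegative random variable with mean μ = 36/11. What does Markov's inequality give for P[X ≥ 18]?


μ = E[X] = 36/11, a = 18.
Markov: P[X ≥ 18] ≤ μ/a = (36/11)/18 = 2/11.
Numerically: ≈ 0.18182.
(Since a = 18 > μ = 3.27273, the bound 2/11 is < 1 and informative.)

P[X ≥ 18] ≤ 2/11 ≈ 0.18182.


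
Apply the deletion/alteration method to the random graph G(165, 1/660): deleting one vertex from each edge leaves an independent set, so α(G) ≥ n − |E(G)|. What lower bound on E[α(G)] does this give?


E[|E(G)|] = C(165, 2)·p = 13530 · (1/660) = 41/2.
E[α(G)] ≥ n − E[|E(G)|] = 165 − 41/2 = 289/2.
Numerically: ≈ 144.500000.
(This is only a lower bound; the true E[α(G)] may be larger.)

E[α(G)] ≥ 289/2 ≈ 144.500000.


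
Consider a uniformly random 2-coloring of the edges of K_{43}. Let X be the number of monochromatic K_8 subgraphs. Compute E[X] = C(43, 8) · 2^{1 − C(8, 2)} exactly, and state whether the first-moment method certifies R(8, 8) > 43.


E[X] = C(43, 8) · 2^{1 − 28} = 145008513 · 2^{−27} = 145008513/134217728.
As a reduced fraction: E[X] = 145008513/134217728 ≈ 1.080398.
Is E[X] < 1? NO.
Since E[X] ≥ 1, the first-moment bound is inconclusive at n = 43; it does NOT by itself certify R(8, 8) > 43.

E[X] = 145008513/134217728 ≈ 1.080398; E[X] ≥ 1; first-moment method inconclusive here.


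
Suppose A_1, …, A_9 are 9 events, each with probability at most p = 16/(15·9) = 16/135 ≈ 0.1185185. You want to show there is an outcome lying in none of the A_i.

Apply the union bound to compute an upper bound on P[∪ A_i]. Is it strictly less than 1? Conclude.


Union bound: P[∪_{i=1}^{9} A_i] ≤ Σ_i P[A_i] ≤ 9·p = 9·(16/135) = 16/15.
Numerically: 16/15 ≈ 1.0666667.
Is 16/15 < 1? NO.
Since the bound 16/15 is ≥ 1, the union bound is uninformative here; it does NOT by itself certify existence.

9·p = 16/15 ≈ 1.0666667; existence NOT certified by the union bound.


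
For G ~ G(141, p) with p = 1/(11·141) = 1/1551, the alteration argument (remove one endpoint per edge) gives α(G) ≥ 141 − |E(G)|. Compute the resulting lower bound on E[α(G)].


E[|E(G)|] = C(141, 2)·p = 9870 · (1/1551) = 70/11.
E[α(G)] ≥ n − E[|E(G)|] = 141 − 70/11 = 1481/11.
Numerically: ≈ 134.63636.
(This is only a lower bound; the true E[α(G)] may be larger.)

E[α(G)] ≥ 1481/11 ≈ 134.63636.


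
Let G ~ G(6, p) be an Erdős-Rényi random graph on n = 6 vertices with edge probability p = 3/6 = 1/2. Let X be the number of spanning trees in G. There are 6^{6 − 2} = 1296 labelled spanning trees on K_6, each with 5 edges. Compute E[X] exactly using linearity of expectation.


K_6 has 6^{6 − 2} = 1296 labelled spanning trees.
For each such spanning tree H, let X_H = 1 if all 5 edges of H are present in G. Then P[X_H = 1] = p^{5} = (1/2)^{5} = 1/32.
By linearity: E[X] = Σ_H E[X_H] = 1296 · p^{5} = 1296 · 1/32 = 81/2.
Numerically: E[X] ≈ 40.5.

E[X] = 1296 · (1/2)^{5} = 81/2 ≈ 40.5.


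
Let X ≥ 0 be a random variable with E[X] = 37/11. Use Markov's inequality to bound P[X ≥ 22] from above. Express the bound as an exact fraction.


μ = E[X] = 37/11, a = 22.
Markov: P[X ≥ 22] ≤ μ/a = (37/11)/22 = 37/242.
Numerically: ≈ 0.152893.
(Since a = 22 > μ = 3.363636, the bound 37/242 is < 1 and informative.)

P[X ≥ 22] ≤ 37/242 ≈ 0.152893.


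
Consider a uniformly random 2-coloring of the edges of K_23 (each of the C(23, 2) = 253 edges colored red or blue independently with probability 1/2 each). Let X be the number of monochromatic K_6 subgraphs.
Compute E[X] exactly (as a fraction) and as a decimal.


Let X = Σ_S X_S over the C(23, 6) = 100947 subsets S of size 6, where X_S = 1 if the K_6 on S is monochromatic.
For a fixed S, the K_6 on S has C(6, 2) = 15 edges. P[all 15 edges red] = (1/2)^15, and likewise for blue, so P[monochromatic] = 2·(1/2)^15 = 2^{1 − 15} = 1/16384.
By linearity: E[X] = C(23, 6) · 2^{1 − 15} = 100947 · 1/16384 = 100947/16384.
Numerically: E[X] ≈ 6.1613.

E[X] = C(23,6)·2^(1−C(6,2)) = 100947/16384 ≈ 6.1613.


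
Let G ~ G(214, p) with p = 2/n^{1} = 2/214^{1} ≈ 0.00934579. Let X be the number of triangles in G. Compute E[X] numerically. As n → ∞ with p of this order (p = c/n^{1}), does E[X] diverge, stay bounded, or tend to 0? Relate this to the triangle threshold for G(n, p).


Number of potential triangles: C(214, 3) = 1610564.
Each occurs with probability p³ ≈ (0.00934579)³ ≈ 8.16297877e-07.
By linearity: E[X] = C(214, 3)·p³ ≈ 1610564 · 8.16297877e-07 ≈ 1.314700.
Here α = 1, so p = 2/n is exactly at the triangle threshold p ~ 1/n. Asymptotically E[X] → c³/6 = 2³/6 = 4/3 ≈ 1.333333, a bounded constant. In this regime the triangle count is asymptotically Poisson(c³/6).

E[X] ≈ 1.314700; in regime p = Θ(1/n^{1}) E[X] stays bounded (at the triangle threshold p ~ 1/n).


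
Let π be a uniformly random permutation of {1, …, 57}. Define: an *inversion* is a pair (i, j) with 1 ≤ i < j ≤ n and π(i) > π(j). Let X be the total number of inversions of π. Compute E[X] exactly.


Write X = Σ X_I over the C(57, 2) = 1596 pairs i < j, with X_I the indicator of one inversion.
There are 1596 indicators.
For each fixed pair i < j, the values π(i) and π(j) are two distinct elements of {1, …, 57} in uniformly random order; by symmetry P[π(i) > π(j)] = 1/2.
By linearity: E[X] = 1596 · (1/2) = C(57, 2) · (1/2) = 1596/2 = 798 ≈ 798.000000.

E[X] = 798 = 798.000000.


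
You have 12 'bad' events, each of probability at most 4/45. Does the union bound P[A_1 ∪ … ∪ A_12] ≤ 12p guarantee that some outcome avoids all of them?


Union bound: P[∪_{i=1}^{12} A_i] ≤ Σ_i P[A_i] ≤ 12·p = 12·(4/45) = 16/15.
Numerically: 16/15 ≈ 1.066667.
Is 16/15 < 1? NO.
Since the bound 16/15 is ≥ 1, the union bound is uninformative here; it does NOT by itself certify existence.

12·p = 16/15 ≈ 1.066667; existence NOT certified by the union bound.


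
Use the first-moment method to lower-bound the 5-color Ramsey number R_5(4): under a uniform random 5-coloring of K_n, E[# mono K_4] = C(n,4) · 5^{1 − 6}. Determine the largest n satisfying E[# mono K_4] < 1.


We need C(n, 4) · 5^{1 − 6} < 1, i.e. C(n, 4) < 5^{6 − 1} = 3125.
Check values of n near the boundary:
  n = 17: C(17, 4) = 2380; 2380 < 3125? YES
  n = 18: C(18, 4) = 3060; 3060 < 3125? YES
  n = 19: C(19, 4) = 3876; 3876 < 3125? NO
The largest n with C(n, 4) < 3125 is n = 18 (where E[X] = 612/625 ≈ 0.979200). Hence R_5(4) > 18, i.e. R_5(4) ≥ 19.

Largest n = 18; hence R_5(4) > 18.
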